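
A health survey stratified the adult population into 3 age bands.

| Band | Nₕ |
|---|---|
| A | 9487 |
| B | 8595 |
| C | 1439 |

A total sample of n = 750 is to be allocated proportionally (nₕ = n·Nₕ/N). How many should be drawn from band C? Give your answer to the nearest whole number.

55

Share of band C = 1439/19521 = 0.07372.
Allocate 750 × 0.07372 = 55.287... → 55.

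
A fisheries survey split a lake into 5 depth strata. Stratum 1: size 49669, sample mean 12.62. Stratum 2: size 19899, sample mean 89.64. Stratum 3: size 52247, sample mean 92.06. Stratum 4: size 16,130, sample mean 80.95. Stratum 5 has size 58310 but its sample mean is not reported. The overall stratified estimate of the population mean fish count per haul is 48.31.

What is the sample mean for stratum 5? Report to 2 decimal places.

16.38

Σ Nₕx̄ₕ = N·μ, so 58310·x̄_5 = 196255·48.31 − (49669·12.62 + 19899·89.64 + 52247·92.06 + 16130·80.95).
= 9481079.05 − 8526151.46 = 954927.59.
x̄_5 = 954927.59 / 58310 = 16.3767... → 16.38.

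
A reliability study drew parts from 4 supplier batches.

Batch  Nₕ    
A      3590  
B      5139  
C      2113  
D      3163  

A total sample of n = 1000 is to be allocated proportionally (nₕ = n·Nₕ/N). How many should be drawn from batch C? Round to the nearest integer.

Share of batch C = 2113/14005 = 0.15087.
Allocate 1000 × 0.15087 = 150.875... → 151.

151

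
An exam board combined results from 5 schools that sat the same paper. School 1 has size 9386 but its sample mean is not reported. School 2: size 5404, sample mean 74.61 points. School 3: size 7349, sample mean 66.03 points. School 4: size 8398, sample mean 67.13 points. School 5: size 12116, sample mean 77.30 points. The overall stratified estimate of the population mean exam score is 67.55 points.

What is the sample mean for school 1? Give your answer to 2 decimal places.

52.47

Σ Nₕx̄ₕ = N·μ, so 9386·x̄_1 = 42653·67.55 − (5404·74.61 + 7349·66.03 + 8398·67.13 + 12116·77.30).
= 2881210.15 − 2388771.45 = 492438.7.
x̄_1 = 492438.7 / 9386 = 52.4652... → 52.47.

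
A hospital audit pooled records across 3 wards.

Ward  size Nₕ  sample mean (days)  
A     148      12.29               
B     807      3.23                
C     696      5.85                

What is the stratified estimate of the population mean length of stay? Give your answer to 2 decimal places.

N = 1651; weights Wₕ = Nₕ/N = (0.0896, 0.4888, 0.4216).
x̄_st = Σ Wₕ·x̄ₕ = 0.0896·12.29 + 0.4888·3.23 + 0.4216·5.85 ≈ 5.1467...
→ 5.15.

5.15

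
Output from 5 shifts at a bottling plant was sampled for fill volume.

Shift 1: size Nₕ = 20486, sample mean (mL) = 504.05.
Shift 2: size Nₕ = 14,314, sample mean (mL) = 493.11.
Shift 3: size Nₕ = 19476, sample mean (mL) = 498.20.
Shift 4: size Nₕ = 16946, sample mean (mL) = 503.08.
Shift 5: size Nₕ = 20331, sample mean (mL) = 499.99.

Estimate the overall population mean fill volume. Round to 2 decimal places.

500.01

x̄_st = (Σ Nₕx̄ₕ) / (Σ Nₕ) = (20486·504.05 + 14314·493.11 + 19476·498.20 + 16946·503.08 + 20331·499.99) / 91553
= 45777778.41 / 91553 = 500.0140... → 500.01.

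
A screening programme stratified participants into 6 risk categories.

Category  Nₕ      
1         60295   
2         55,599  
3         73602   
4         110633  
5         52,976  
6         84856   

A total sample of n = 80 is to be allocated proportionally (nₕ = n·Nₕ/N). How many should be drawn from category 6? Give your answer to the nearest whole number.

N = 60295 + 55599 + 73602 + 110633 + 52976 + 84856 = 437961.
n_6 = 80·84856/437961 = 15.500... → 16.

16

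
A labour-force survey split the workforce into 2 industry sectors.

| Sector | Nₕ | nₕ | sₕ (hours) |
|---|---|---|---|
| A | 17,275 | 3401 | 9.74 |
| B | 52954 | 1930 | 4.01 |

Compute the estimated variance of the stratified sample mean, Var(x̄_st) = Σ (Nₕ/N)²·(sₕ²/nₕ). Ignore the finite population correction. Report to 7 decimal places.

0.0064247

N = 70229; Wₕ = Nₕ/N.
sector A: (17275/70229)²·9.74²/3401 = 0.0016877745
sector B: (52954/70229)²·4.01²/1930 = 0.0047369196
Sum = 0.0064246941 → 0.0064247.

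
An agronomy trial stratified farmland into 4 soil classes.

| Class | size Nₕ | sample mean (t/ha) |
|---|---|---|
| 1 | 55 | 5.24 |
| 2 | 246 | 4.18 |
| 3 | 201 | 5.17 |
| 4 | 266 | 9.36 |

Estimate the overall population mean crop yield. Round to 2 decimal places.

6.31

N = 768; weights Wₕ = Nₕ/N = (0.0716, 0.3203, 0.2617, 0.3464).
x̄_st = Σ Wₕ·x̄ₕ = 0.0716·5.24 + 0.3203·4.18 + 0.2617·5.17 + 0.3464·9.36 ≈ 6.3091...
→ 6.31.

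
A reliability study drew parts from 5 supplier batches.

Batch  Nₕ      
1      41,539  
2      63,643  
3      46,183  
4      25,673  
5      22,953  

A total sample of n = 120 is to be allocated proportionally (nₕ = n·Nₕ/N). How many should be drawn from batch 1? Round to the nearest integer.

25

N = 41539 + 63643 + 46183 + 25673 + 22953 = 199991.
n_1 = 120·41539/199991 = 24.925... → 25.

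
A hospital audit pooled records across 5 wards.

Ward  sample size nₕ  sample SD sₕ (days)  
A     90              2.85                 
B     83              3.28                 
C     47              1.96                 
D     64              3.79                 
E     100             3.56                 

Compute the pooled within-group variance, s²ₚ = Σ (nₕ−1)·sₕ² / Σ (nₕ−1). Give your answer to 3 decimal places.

Degrees of freedom: 89 + 82 + 46 + 63 + 99 = 379.
Σ(nₕ−1)sₕ² = 89·8.1225 + 82·10.7584 + 46·3.8416 + 63·14.3641 + 99·12.6736 = 3941.4296.
s²ₚ = 3941.4296 / 379 = 10.39955... → 10.400.

10.400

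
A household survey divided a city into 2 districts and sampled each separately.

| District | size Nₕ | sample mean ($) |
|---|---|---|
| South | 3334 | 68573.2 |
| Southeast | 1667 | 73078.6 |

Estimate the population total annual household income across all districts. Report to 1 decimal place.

Estimate total by summing Nₕ·x̄ₕ over strata.
3334·68573.2 + 1667·73078.6 = 228623048.8 + 121822026.2 = 350445075.0.

350445075.0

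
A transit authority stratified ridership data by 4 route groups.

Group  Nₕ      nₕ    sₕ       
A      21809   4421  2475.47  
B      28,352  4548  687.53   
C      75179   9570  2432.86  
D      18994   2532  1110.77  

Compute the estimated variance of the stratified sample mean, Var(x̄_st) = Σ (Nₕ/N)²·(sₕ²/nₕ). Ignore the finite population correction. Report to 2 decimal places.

N = 144334. Term for each stratum: Wₕ²sₕ²/nₕ.
Var(x̄_st) = 31.64674 + 4.01045 + 167.79464 + 8.43879 = 211.89063 → 211.89.

211.89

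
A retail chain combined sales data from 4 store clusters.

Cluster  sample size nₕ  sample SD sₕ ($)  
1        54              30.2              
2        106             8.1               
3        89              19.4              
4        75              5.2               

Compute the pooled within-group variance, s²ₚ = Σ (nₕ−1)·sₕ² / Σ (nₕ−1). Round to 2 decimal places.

1: (54−1)·30.2² = 53·912.04 = 48338.12
2: (106−1)·8.1² = 105·65.61 = 6889.05
3: (89−1)·19.4² = 88·376.36 = 33119.68
4: (75−1)·5.2² = 74·27.04 = 2000.96
Numerator = 90347.81; denominator = Σ(nₕ−1) = 320.
s²ₚ = 90347.81/320 = 282.3369... → 282.34.

282.34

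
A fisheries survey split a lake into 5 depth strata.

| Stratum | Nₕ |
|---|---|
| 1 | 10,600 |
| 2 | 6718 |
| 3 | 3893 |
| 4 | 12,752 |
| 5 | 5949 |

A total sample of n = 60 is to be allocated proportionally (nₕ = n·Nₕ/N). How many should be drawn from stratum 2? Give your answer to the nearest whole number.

10

Share of stratum 2 = 6718/39912 = 0.16832.
Allocate 60 × 0.16832 = 10.099... → 10.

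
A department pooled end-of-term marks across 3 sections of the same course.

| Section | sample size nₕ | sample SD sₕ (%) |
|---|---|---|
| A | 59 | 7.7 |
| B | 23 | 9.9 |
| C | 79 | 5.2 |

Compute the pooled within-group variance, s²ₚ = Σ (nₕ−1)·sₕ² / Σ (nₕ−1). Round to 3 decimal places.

48.761

Degrees of freedom: 58 + 22 + 78 = 158.
Σ(nₕ−1)sₕ² = 58·59.29 + 22·98.01 + 78·27.04 = 7704.16.
s²ₚ = 7704.16 / 158 = 48.76051... → 48.761.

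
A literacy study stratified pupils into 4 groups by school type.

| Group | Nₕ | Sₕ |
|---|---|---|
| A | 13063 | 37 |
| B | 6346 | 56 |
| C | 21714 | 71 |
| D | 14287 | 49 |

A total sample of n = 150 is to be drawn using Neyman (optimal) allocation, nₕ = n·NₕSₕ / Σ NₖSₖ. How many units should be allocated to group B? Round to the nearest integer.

17

A: NₕSₕ = 13063·37 = 483331
B: NₕSₕ = 6346·56 = 355376
C: NₕSₕ = 21714·71 = 1541694
D: NₕSₕ = 14287·49 = 700063
Σ NₕSₕ = 3080464.
n_B = 150·355376/3080464 = 17.305... → 17.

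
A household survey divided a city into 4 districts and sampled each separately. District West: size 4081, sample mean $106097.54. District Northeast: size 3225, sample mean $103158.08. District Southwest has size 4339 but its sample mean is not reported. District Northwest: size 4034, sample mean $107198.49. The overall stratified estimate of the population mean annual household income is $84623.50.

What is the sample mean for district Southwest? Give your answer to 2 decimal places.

29662.20

Σ Nₕx̄ₕ = N·μ, so 4339·x̄_Southwest = 15679·84623.50 − (4081·106097.54 + 3225·103158.08 + 4034·107198.49).
= 1326811856.5 − 1198107577.4 = 128704279.1.
x̄_Southwest = 128704279.1 / 4339 = 29662.1985... → 29662.20.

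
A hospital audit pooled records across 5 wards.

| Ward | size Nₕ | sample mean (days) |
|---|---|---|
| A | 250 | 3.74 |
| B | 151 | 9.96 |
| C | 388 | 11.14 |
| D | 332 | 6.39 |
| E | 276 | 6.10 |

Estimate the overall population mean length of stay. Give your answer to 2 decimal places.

7.56

N = 1397; weights Wₕ = Nₕ/N = (0.1790, 0.1081, 0.2777, 0.2377, 0.1976).
x̄_st = Σ Wₕ·x̄ₕ = 0.1790·3.74 + 0.1081·9.96 + 0.2777·11.14 + 0.2377·6.39 + 0.1976·6.10 ≈ 7.5636...
→ 7.56.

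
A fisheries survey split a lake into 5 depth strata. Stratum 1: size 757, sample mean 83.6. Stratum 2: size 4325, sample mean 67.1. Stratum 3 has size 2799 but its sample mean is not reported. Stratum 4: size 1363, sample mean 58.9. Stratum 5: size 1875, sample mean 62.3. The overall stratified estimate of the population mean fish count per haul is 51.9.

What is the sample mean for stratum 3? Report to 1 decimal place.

Σ Nₕx̄ₕ = N·μ, so 2799·x̄_3 = 11119·51.9 − (757·83.6 + 4325·67.1 + 1363·58.9 + 1875·62.3).
= 577076.1 − 550585.9 = 26490.2.
x̄_3 = 26490.2 / 2799 = 9.464... → 9.5.

9.5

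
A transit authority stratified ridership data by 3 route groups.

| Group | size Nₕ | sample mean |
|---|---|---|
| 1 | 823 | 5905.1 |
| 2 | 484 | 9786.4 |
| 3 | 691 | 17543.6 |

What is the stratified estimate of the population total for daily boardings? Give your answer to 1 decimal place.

1: 823·5905.1 = 4859897.3
2: 484·9786.4 = 4736617.6
3: 691·17543.6 = 12122627.6
τ̂ = Σ Nₕx̄ₕ = 21719142.5.

21719142.5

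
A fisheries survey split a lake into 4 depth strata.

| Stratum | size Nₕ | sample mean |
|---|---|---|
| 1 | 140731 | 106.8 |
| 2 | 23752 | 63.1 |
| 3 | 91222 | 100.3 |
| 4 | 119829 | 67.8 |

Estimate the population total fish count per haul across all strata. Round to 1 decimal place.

Estimate total by summing Nₕ·x̄ₕ over strata.
140731·106.8 + 23752·63.1 + 91222·100.3 + 119829·67.8 = 15030070.8 + 1498751.2 + 9149566.6 + 8124406.2 = 33802794.8.

33802794.8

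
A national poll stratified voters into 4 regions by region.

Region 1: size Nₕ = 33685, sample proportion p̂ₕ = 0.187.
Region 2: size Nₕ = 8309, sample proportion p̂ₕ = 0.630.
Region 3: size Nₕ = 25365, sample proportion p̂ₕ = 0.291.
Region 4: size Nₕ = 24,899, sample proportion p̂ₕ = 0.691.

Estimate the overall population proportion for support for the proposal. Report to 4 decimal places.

0.3915

N = 33685 + 8309 + 25365 + 24899 = 92258.
Overall proportion = Σ (Nₕ/N)·p̂ₕ.
Σ Nₕp̂ₕ = 6299.095 + 5234.67 + 7381.215 + 17205.209 = 36120.189.
36120.189 / 92258 = 0.391513... → 0.3915.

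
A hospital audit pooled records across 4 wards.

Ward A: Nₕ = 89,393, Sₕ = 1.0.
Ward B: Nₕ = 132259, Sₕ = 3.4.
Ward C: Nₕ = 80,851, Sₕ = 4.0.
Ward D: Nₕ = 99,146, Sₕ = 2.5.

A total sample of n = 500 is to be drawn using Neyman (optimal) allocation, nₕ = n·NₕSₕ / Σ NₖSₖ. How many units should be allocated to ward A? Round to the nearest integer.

40

Σ NₕSₕ = 89393·1.0 + 132259·3.4 + 80851·4.0 + 99146·2.5 = 1110342.6.
Share for A: 89393/1110342.6 = 0.08051.
n_A = 500 × 0.08051 = 40.255... → 40.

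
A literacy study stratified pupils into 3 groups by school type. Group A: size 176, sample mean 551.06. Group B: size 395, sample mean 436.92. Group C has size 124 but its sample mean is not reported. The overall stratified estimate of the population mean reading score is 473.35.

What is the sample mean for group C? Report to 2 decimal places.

479.10

Σ Nₕx̄ₕ = N·μ, so 124·x̄_C = 695·473.35 − (176·551.06 + 395·436.92).
= 328978.25 − 269569.96 = 59408.29.
x̄_C = 59408.29 / 124 = 479.0991... → 479.10.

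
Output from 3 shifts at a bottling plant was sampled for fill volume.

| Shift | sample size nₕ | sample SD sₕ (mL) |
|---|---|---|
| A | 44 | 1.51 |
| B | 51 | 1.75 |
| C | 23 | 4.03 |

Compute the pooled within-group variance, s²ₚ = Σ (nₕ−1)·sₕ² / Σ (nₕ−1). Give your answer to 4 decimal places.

Degrees of freedom: 43 + 50 + 22 = 115.
Σ(nₕ−1)sₕ² = 43·2.2801 + 50·3.0625 + 22·16.2409 = 608.4691.
s²ₚ = 608.4691 / 115 = 5.291036... → 5.2910.

5.2910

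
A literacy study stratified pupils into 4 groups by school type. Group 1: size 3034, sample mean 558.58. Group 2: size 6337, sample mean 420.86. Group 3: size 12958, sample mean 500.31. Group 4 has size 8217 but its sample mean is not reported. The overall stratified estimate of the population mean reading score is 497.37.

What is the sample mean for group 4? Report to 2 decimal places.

529.14

Σ Nₕx̄ₕ = N·μ, so 8217·x̄_4 = 30546·497.37 − (3034·558.58 + 6337·420.86 + 12958·500.31).
= 15192664.02 − 10844738.52 = 4347925.5.
x̄_4 = 4347925.5 / 8217 = 529.1378... → 529.14.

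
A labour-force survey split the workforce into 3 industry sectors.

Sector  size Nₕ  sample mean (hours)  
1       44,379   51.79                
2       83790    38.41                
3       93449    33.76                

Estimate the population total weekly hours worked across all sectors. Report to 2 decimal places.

8671600.55

Population total = Σ Nₕ·x̄ₕ (each stratum's size times its mean).
44379·51.79 + 83790·38.41 + 93449·33.76 = 2298388.41 + 3218373.9 + 3154838.24 = 8671600.55.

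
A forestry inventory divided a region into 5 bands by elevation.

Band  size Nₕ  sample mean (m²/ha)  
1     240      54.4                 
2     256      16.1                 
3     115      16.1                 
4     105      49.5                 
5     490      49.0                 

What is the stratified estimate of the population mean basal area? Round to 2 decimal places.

40.00

x̄_st = (Σ Nₕx̄ₕ) / (Σ Nₕ) = (240·54.4 + 256·16.1 + 115·16.1 + 105·49.5 + 490·49.0) / 1206
= 48236.6 / 1206 = 39.9972... → 40.00.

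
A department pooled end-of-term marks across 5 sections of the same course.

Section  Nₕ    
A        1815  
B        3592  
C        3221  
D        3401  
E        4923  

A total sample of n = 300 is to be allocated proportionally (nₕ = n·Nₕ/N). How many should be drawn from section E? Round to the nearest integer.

87

Share of section E = 4923/16952 = 0.29041.
Allocate 300 × 0.29041 = 87.122... → 87.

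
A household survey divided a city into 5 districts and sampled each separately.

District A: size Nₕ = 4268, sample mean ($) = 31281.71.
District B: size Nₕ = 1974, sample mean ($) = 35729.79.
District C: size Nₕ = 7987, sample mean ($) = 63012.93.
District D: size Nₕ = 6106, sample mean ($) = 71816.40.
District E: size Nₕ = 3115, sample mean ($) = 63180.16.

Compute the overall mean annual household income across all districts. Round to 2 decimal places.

N = 4268 + 1974 + 7987 + 6106 + 3115 = 23450.
The stratified mean weights each stratum mean by its population share Nₕ/N.
Σ Nₕx̄ₕ = 4268·31281.71 + 1974·35729.79 + 7987·63012.93 + 6106·71816.40 + 3115·63180.16 = 133510338.28 + 70530605.46 + 503284271.91 + 438510938.4 + 196806198.4 = 1342642352.45.
Divide by N: 1342642352.45 / 23450 = 57255.5374... → 57255.54.

57255.54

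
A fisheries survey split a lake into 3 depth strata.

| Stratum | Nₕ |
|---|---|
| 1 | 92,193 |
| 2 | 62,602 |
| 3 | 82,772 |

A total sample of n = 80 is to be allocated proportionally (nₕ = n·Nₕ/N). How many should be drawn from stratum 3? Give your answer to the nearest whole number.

28

N = 92193 + 62602 + 82772 = 237567.
n_3 = 80·82772/237567 = 27.873... → 28.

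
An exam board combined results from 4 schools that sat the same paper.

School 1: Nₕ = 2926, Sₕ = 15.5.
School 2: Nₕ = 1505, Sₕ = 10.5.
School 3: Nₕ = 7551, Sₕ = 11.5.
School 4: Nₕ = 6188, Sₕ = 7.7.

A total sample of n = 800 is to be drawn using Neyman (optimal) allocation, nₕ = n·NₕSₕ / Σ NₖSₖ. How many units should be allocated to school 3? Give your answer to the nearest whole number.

Σ NₕSₕ = 2926·15.5 + 1505·10.5 + 7551·11.5 + 6188·7.7 = 195639.6.
Share for 3: 86836.5/195639.6 = 0.44386.
n_3 = 800 × 0.44386 = 355.088... → 355.

355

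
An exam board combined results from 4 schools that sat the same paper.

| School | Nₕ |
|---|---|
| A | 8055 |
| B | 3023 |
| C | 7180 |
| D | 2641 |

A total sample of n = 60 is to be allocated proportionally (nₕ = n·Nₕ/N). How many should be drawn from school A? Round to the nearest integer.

N = 8055 + 3023 + 7180 + 2641 = 20899.
n_A = 60·8055/20899 = 23.126... → 23.

23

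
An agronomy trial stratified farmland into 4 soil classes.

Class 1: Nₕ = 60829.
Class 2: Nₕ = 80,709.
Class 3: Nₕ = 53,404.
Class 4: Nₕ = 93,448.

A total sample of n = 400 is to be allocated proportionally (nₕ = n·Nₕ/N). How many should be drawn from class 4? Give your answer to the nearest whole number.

Share of class 4 = 93448/288390 = 0.32403.
Allocate 400 × 0.32403 = 129.613... → 130.

130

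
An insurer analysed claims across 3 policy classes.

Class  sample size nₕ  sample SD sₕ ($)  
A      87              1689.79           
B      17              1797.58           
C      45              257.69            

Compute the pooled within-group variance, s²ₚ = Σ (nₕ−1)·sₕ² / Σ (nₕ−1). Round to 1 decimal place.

Degrees of freedom: 86 + 16 + 44 = 146.
Σ(nₕ−1)sₕ² = 86·2855390.2441 + 16·3231293.8564 + 44·66404.1361 = 300186044.6834.
s²ₚ = 300186044.6834 / 146 = 2056068.799... → 2056068.8.

2056068.8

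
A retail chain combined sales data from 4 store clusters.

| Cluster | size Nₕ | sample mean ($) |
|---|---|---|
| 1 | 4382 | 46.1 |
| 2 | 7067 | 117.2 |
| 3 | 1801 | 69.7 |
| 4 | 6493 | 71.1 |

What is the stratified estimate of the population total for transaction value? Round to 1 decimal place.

1617444.6

Estimate total by summing Nₕ·x̄ₕ over strata.
4382·46.1 + 7067·117.2 + 1801·69.7 + 6493·71.1 = 202010.2 + 828252.4 + 125529.7 + 461652.3 = 1617444.6.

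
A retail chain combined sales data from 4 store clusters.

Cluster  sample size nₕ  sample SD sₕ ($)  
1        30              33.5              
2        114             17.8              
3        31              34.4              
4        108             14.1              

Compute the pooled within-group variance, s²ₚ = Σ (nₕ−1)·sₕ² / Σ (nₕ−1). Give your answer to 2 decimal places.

448.46

1: (30−1)·33.5² = 29·1122.25 = 32545.25
2: (114−1)·17.8² = 113·316.84 = 35802.92
3: (31−1)·34.4² = 30·1183.36 = 35500.8
4: (108−1)·14.1² = 107·198.81 = 21272.67
Numerator = 125121.64; denominator = Σ(nₕ−1) = 279.
s²ₚ = 125121.64/279 = 448.4647... → 448.46.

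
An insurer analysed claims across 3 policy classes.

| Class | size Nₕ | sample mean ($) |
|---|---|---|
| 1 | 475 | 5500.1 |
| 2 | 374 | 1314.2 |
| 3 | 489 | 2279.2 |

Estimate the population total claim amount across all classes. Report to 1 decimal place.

1: 475·5500.1 = 2612547.5
2: 374·1314.2 = 491510.8
3: 489·2279.2 = 1114528.8
τ̂ = Σ Nₕx̄ₕ = 4218587.1.

4218587.1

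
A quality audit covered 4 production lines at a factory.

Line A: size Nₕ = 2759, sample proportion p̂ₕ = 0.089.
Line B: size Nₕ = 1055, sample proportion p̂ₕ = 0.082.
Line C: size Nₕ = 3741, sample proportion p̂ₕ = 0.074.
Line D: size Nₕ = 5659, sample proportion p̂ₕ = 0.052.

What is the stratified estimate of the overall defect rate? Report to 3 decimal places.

0.068

Wₕ = Nₕ/N with N = 13214: 0.2088, 0.0798, 0.2831, 0.4283.
p̂_st = 0.2088·0.089 + 0.0798·0.082 + 0.2831·0.074 + 0.4283·0.052 ≈ 0.06835... → 0.068.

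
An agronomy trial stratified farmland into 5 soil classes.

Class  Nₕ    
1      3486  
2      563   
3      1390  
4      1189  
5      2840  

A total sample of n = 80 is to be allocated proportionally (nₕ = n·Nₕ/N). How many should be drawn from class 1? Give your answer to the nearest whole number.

29

N = 3486 + 563 + 1390 + 1189 + 2840 = 9468.
n_1 = 80·3486/9468 = 29.455... → 29.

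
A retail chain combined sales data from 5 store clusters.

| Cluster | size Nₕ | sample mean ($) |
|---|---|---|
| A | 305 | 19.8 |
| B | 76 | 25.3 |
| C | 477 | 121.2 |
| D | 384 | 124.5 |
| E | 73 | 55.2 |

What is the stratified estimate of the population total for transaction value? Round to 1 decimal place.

117611.8

A: 305·19.8 = 6039
B: 76·25.3 = 1922.8
C: 477·121.2 = 57812.4
D: 384·124.5 = 47808
E: 73·55.2 = 4029.6
τ̂ = Σ Nₕx̄ₕ = 117611.8.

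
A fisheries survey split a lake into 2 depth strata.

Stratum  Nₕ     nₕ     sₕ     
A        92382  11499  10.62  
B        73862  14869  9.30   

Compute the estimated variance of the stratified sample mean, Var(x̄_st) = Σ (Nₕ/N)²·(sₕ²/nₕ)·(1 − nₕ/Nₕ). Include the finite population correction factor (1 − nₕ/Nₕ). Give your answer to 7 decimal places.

N = 166244; Wₕ = Nₕ/N.
stratum A: (92382/166244)²·10.62²/11499·(1 − 11499/92382) = 0.0026518052
stratum B: (73862/166244)²·9.30²/14869·(1 − 14869/73862) = 0.0009170937
Sum = 0.0035688989 → 0.0035689.

0.0035689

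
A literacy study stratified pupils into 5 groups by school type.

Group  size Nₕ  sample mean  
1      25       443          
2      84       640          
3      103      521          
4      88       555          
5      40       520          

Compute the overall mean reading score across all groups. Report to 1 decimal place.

N = 25 + 84 + 103 + 88 + 40 = 340.
Weight each subgroup mean by Nₕ/N and sum.
Σ Nₕx̄ₕ = 25·443 + 84·640 + 103·521 + 88·555 + 40·520 = 11075 + 53760 + 53663 + 48840 + 20800 = 188138.
Divide by N: 188138 / 340 = 553.347... → 553.3.

553.3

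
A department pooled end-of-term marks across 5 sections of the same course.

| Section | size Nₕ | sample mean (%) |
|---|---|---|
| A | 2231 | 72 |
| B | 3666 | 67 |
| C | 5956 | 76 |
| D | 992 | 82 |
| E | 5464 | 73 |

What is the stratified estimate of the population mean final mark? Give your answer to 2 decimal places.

73.14

N = 18309; weights Wₕ = Nₕ/N = (0.1219, 0.2002, 0.3253, 0.0542, 0.2984).
x̄_st = Σ Wₕ·x̄ₕ = 0.1219·72 + 0.2002·67 + 0.3253·76 + 0.0542·82 + 0.2984·73 ≈ 73.1403...
→ 73.14.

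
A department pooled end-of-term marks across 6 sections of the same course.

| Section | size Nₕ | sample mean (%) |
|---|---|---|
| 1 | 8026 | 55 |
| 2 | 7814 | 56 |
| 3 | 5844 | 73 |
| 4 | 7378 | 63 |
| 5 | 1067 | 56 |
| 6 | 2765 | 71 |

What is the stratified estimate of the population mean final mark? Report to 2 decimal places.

N = 32894; weights Wₕ = Nₕ/N = (0.2440, 0.2376, 0.1777, 0.2243, 0.0324, 0.0841).
x̄_st = Σ Wₕ·x̄ₕ = 0.2440·55 + 0.2376·56 + 0.1777·73 + 0.2243·63 + 0.0324·56 + 0.0841·71 ≈ 61.6072...
→ 61.61.

61.61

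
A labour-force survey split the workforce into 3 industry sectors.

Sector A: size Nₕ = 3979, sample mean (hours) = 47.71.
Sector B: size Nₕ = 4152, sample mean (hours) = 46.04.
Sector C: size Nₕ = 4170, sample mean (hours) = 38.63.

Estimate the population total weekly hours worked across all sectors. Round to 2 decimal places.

542083.27

Estimate total by summing Nₕ·x̄ₕ over strata.
3979·47.71 + 4152·46.04 + 4170·38.63 = 189838.09 + 191158.08 + 161087.1 = 542083.27.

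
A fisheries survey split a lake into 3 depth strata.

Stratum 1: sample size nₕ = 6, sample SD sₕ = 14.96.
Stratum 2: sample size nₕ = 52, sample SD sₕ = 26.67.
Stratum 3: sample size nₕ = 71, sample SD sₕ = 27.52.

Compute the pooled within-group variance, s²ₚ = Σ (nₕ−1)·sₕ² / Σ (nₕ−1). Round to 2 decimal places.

717.53

1: (6−1)·14.96² = 5·223.8016 = 1119.008
2: (52−1)·26.67² = 51·711.2889 = 36275.7339
3: (71−1)·27.52² = 70·757.3504 = 53014.528
Numerator = 90409.2699; denominator = Σ(nₕ−1) = 126.
s²ₚ = 90409.2699/126 = 717.5339... → 717.53.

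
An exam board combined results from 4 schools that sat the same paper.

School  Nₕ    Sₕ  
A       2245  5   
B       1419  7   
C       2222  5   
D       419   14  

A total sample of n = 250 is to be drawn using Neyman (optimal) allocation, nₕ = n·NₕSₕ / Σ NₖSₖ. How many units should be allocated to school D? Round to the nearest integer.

38

Σ NₕSₕ = 2245·5 + 1419·7 + 2222·5 + 419·14 = 38134.
Share for D: 5866/38134 = 0.15383.
n_D = 250 × 0.15383 = 38.456... → 38.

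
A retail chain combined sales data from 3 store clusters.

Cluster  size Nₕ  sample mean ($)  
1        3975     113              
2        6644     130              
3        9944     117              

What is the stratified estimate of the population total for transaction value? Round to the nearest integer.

2476343

1: 3975·113 = 449175
2: 6644·130 = 863720
3: 9944·117 = 1163448
τ̂ = Σ Nₕx̄ₕ = 2476343.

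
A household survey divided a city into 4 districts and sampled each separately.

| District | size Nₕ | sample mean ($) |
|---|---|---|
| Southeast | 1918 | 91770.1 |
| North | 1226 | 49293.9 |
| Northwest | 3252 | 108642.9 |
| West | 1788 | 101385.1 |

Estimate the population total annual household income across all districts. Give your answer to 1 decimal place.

Southeast: 1918·91770.1 = 176015051.8
North: 1226·49293.9 = 60434321.4
Northwest: 3252·108642.9 = 353306710.8
West: 1788·101385.1 = 181276558.8
τ̂ = Σ Nₕx̄ₕ = 771032642.8.

771032642.8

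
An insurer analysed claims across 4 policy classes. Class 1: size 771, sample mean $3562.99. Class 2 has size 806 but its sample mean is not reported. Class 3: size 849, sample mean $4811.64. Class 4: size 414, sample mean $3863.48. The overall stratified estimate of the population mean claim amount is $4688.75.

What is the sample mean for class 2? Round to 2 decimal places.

N = 771 + 806 + 849 + 414 = 2840.
Overall total = μ·N = 4688.75·2840 = 13316050.
Subtract the known strata: 771·3562.99 + 849·4811.64 + 414·3863.48 = 8431628.37.
Remaining total for class 2: 13316050 − 8431628.37 = 4884421.63.
Divide by its size: 4884421.63 / 806 = 6060.0765... → 6060.08.

6060.08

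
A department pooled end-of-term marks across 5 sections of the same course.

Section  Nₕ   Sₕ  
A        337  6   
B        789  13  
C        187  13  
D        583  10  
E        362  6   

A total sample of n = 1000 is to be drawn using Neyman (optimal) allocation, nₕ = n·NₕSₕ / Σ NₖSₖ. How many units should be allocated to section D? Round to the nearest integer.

Σ NₕSₕ = 337·6 + 789·13 + 187·13 + 583·10 + 362·6 = 22712.
Share for D: 5830/22712 = 0.25669.
n_D = 1000 × 0.25669 = 256.692... → 257.

257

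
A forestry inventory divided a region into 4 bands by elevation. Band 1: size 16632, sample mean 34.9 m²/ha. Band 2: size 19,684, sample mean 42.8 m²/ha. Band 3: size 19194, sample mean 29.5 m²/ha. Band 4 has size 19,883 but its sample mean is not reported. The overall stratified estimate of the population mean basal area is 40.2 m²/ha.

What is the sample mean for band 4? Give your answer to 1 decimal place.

N = 16632 + 19684 + 19194 + 19883 = 75393.
Overall total = μ·N = 40.2·75393 = 3030798.6.
Subtract the known strata: 16632·34.9 + 19684·42.8 + 19194·29.5 = 1989155.
Remaining total for band 4: 3030798.6 − 1989155 = 1041643.6.
Divide by its size: 1041643.6 / 19883 = 52.389... → 52.4.

52.4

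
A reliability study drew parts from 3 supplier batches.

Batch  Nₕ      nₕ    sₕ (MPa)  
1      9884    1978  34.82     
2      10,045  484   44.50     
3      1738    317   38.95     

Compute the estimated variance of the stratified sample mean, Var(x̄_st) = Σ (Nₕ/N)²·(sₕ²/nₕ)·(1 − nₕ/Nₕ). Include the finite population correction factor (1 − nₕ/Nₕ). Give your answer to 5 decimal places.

0.96422

N = 21667. Term for each stratum: Wₕ²sₕ²/nₕ·(1−nₕ/Nₕ).
Var(x̄_st) = 0.10202891 + 0.83700943 + 0.02517688 = 0.96421522 → 0.96422.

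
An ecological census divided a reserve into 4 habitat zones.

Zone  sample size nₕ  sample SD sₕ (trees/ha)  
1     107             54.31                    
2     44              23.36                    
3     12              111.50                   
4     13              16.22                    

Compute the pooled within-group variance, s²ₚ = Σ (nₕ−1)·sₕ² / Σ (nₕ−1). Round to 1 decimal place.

2767.6

Degrees of freedom: 106 + 43 + 11 + 12 = 172.
Σ(nₕ−1)sₕ² = 106·2949.5761 + 43·545.6896 + 11·12432.25 + 12·263.0884 = 476031.5302.
s²ₚ = 476031.5302 / 172 = 2767.625... → 2767.6.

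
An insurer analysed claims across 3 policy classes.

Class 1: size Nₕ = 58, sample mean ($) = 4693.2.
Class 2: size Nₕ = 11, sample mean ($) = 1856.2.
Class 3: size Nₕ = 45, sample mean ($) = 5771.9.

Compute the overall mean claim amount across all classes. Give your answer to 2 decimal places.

4845.26

N = 58 + 11 + 45 = 114.
Overall mean = Σ (Nₕ/N)·x̄ₕ — weight by population share, not a simple average.
Σ Nₕx̄ₕ = 58·4693.2 + 11·1856.2 + 45·5771.9 = 272205.6 + 20418.2 + 259735.5 = 552359.3.
Divide by N: 552359.3 / 114 = 4845.2570... → 4845.26.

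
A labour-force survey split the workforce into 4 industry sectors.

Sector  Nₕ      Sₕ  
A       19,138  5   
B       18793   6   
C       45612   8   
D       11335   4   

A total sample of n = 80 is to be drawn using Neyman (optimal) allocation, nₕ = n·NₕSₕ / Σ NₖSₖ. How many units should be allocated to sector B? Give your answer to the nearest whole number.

A: NₕSₕ = 19138·5 = 95690
B: NₕSₕ = 18793·6 = 112758
C: NₕSₕ = 45612·8 = 364896
D: NₕSₕ = 11335·4 = 45340
Σ NₕSₕ = 618684.
n_B = 80·112758/618684 = 14.580... → 15.

15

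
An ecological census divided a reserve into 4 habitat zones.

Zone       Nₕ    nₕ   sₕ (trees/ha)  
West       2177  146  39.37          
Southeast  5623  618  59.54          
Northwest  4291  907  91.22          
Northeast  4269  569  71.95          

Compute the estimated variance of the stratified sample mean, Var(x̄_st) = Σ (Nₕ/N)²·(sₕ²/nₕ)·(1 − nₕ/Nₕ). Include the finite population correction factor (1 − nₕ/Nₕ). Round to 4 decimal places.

N = 16360. Term for each stratum: Wₕ²sₕ²/nₕ·(1−nₕ/Nₕ).
Var(x̄_st) = 0.1753799 + 0.6031631 + 0.4977315 + 0.5369213 = 1.8131957 → 1.8132.

1.8132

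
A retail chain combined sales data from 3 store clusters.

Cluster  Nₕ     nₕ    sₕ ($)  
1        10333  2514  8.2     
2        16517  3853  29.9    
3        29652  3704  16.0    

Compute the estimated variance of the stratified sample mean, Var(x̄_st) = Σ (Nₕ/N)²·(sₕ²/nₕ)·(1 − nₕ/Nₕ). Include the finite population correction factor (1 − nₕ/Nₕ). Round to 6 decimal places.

N = 56502. Term for each stratum: Wₕ²sₕ²/nₕ·(1−nₕ/Nₕ).
Var(x̄_st) = 0.000676881 + 0.015202597 + 0.016657094 = 0.032536572 → 0.032537.

0.032537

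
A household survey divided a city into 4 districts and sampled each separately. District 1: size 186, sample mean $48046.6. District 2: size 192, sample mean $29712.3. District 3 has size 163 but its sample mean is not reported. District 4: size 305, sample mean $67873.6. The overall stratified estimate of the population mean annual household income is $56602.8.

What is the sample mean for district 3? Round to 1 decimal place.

Σ Nₕx̄ₕ = N·μ, so 163·x̄_3 = 846·56602.8 − (186·48046.6 + 192·29712.3 + 305·67873.6).
= 47885968.8 − 35342877.2 = 12543091.6.
x̄_3 = 12543091.6 / 163 = 76951.482... → 76951.5.

76951.5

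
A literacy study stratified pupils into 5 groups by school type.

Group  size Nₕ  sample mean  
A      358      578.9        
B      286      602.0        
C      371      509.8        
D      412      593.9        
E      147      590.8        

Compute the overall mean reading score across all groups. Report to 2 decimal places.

N = 1574; weights Wₕ = Nₕ/N = (0.2274, 0.1817, 0.2357, 0.2618, 0.0934).
x̄_st = Σ Wₕ·x̄ₕ = 0.2274·578.9 + 0.1817·602.0 + 0.2357·509.8 + 0.2618·593.9 + 0.0934·590.8 ≈ 571.8478...
→ 571.85.

571.85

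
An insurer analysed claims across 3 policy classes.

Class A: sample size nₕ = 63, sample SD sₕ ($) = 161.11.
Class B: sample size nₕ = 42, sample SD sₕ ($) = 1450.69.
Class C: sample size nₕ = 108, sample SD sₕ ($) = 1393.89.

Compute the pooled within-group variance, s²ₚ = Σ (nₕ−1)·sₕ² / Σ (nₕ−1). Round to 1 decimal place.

A: (63−1)·161.11² = 62·25956.4321 = 1609298.7902
B: (42−1)·1450.69² = 41·2104501.4761 = 86284560.5201
C: (108−1)·1393.89² = 107·1942929.3321 = 207893438.5347
Numerator = 295787297.845; denominator = Σ(nₕ−1) = 210.
s²ₚ = 295787297.845/210 = 1408510.942... → 1408510.9.

1408510.9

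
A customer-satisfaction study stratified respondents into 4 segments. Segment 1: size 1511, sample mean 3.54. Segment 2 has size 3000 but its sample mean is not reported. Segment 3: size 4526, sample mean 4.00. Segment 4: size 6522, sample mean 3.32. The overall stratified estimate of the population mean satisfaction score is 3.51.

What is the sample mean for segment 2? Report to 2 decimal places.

3.17

N = 1511 + 3000 + 4526 + 6522 = 15559.
Overall total = μ·N = 3.51·15559 = 54612.09.
Subtract the known strata: 1511·3.54 + 4526·4.00 + 6522·3.32 = 45105.98.
Remaining total for segment 2: 54612.09 − 45105.98 = 9506.11.
Divide by its size: 9506.11 / 3000 = 3.1687... → 3.17.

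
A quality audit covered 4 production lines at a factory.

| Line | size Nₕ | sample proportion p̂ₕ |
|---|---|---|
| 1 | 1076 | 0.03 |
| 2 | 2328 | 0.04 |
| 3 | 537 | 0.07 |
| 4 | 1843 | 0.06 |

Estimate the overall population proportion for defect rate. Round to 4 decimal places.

Wₕ = Nₕ/N with N = 5784: 0.1860, 0.4025, 0.0928, 0.3186.
p̂_st = 0.1860·0.03 + 0.4025·0.04 + 0.0928·0.07 + 0.3186·0.06 ≈ 0.047298... → 0.0473.

0.0473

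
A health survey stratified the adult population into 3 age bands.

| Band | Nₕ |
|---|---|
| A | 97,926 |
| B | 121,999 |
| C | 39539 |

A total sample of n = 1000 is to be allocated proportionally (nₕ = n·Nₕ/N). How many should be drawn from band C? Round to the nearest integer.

152

Share of band C = 39539/259464 = 0.15239.
Allocate 1000 × 0.15239 = 152.387... → 152.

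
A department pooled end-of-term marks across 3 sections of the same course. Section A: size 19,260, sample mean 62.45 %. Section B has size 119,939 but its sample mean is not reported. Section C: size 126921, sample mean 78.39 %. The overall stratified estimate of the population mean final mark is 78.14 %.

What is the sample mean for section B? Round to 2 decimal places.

N = 19260 + 119939 + 126921 = 266120.
Overall total = μ·N = 78.14·266120 = 20794616.8.
Subtract the known strata: 19260·62.45 + 126921·78.39 = 11152124.19.
Remaining total for section B: 20794616.8 − 11152124.19 = 9642492.61.
Divide by its size: 9642492.61 / 119939 = 80.3950... → 80.39.

80.39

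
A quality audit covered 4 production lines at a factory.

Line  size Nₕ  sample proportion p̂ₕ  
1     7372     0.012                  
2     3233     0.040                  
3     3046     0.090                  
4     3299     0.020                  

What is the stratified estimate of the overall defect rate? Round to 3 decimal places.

N = 7372 + 3233 + 3046 + 3299 = 16950.
Overall proportion = Σ (Nₕ/N)·p̂ₕ.
Σ Nₕp̂ₕ = 88.464 + 129.32 + 274.14 + 65.98 = 557.904.
557.904 / 16950 = 0.03291... → 0.033.

0.033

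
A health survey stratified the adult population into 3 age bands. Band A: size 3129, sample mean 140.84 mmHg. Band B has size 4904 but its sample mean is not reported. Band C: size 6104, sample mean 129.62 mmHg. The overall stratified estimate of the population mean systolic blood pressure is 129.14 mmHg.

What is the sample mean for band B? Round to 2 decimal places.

N = 3129 + 4904 + 6104 = 14137.
Overall total = μ·N = 129.14·14137 = 1825652.18.
Subtract the known strata: 3129·140.84 + 6104·129.62 = 1231888.84.
Remaining total for band B: 1825652.18 − 1231888.84 = 593763.34.
Divide by its size: 593763.34 / 4904 = 121.0774... → 121.08.

121.08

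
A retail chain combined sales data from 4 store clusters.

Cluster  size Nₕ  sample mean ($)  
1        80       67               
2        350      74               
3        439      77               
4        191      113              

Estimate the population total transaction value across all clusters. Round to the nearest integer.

86646

1: 80·67 = 5360
2: 350·74 = 25900
3: 439·77 = 33803
4: 191·113 = 21583
τ̂ = Σ Nₕx̄ₕ = 86646.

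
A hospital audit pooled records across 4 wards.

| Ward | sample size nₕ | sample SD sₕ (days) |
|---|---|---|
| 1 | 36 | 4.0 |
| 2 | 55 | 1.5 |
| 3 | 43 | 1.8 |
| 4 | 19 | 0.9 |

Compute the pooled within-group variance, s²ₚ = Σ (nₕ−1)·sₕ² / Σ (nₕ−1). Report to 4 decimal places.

5.5850

Degrees of freedom: 35 + 54 + 42 + 18 = 149.
Σ(nₕ−1)sₕ² = 35·16 + 54·2.25 + 42·3.24 + 18·0.81 = 832.16.
s²ₚ = 832.16 / 149 = 5.584966... → 5.5850.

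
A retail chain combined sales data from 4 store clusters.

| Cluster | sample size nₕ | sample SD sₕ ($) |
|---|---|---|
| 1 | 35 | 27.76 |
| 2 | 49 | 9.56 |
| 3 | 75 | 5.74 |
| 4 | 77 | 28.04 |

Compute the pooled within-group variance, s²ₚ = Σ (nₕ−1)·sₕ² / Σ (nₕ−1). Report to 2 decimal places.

Degrees of freedom: 34 + 48 + 74 + 76 = 232.
Σ(nₕ−1)sₕ² = 34·770.6176 + 48·91.3936 + 74·32.9476 + 76·786.2416 = 92780.3752.
s²ₚ = 92780.3752 / 232 = 399.9154... → 399.92.

399.92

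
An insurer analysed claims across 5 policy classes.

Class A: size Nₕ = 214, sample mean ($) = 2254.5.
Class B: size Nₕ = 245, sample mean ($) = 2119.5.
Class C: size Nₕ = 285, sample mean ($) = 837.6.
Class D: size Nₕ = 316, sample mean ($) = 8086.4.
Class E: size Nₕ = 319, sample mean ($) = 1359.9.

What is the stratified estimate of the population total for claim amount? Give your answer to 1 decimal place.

4229567.0

Population total = Σ Nₕ·x̄ₕ (each stratum's size times its mean).
214·2254.5 + 245·2119.5 + 285·837.6 + 316·8086.4 + 319·1359.9 = 482463 + 519277.5 + 238716 + 2555302.4 + 433808.1 = 4229567.0.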